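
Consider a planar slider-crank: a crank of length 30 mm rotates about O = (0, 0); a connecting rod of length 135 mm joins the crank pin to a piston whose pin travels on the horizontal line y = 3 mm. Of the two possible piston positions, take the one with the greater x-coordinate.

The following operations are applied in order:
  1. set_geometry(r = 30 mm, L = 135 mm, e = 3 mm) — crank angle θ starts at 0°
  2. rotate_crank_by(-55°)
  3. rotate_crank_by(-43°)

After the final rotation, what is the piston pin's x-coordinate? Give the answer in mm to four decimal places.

set_geometry: r = 30 mm, L = 135 mm, e = 3 mm; θ ← 0°
rotate_crank_by(-55°): θ ← 0° -55° = -55°
rotate_crank_by(-43°): θ ← -55° -43° = -98°
crank pin P = (r cos θ, r sin θ) = (-4.175193, -29.708042)
h = r sin θ − e = -29.708042 − 3 = -32.708042
x = r cos θ + √(L² − h²) = -4.175193 + √(18225.0 − 1069.8160) = -4.175193 + 130.977800 = 126.802607

126.8026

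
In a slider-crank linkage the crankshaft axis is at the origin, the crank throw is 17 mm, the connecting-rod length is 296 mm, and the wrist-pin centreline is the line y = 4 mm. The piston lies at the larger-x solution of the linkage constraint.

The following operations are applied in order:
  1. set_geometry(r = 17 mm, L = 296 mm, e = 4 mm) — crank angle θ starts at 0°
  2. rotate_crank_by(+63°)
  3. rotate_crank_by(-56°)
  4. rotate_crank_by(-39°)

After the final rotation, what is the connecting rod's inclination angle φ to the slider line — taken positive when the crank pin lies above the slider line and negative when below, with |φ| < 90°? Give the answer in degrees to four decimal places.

set_geometry: r = 17 mm, L = 296 mm, e = 4 mm; θ ← 0°
rotate_crank_by(+63°): θ ← 0° +63° = 63°
rotate_crank_by(-56°): θ ← 63° -56° = 7°
rotate_crank_by(-39°): θ ← 7° -39° = -32°
crank pin P = (r cos θ, r sin θ) = (14.416818, -9.008627)
h = r sin θ − e = -9.008627 − 4 = -13.008627
sin φ = h / L = -13.008627 / 296 = -0.04394807
φ = arcsin(-0.04394807) = -2.518850°

-2.5188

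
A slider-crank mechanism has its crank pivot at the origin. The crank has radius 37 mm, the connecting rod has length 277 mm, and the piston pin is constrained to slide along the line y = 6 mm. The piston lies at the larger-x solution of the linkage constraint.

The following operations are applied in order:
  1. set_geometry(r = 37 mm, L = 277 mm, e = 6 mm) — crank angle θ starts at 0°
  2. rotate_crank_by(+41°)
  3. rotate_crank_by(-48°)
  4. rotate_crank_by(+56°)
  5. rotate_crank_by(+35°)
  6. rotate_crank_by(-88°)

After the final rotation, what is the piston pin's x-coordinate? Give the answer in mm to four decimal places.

set_geometry: r = 37 mm, L = 277 mm, e = 6 mm; θ ← 0°
rotate_crank_by(+41°): θ ← 0° +41° = 41°
rotate_crank_by(-48°): θ ← 41° -48° = -7°
rotate_crank_by(+56°): θ ← -7° +56° = 49°
rotate_crank_by(+35°): θ ← 49° +35° = 84°
rotate_crank_by(-88°): θ ← 84° -88° = -4°
crank pin P = (r cos θ, r sin θ) = (36.909870, -2.580990)
h = r sin θ − e = -2.580990 − 6 = -8.580990
x = r cos θ + √(L² − h²) = 36.909870 + √(76729.0 − 73.6334) = 36.909870 + 276.867056 = 313.776926

313.7769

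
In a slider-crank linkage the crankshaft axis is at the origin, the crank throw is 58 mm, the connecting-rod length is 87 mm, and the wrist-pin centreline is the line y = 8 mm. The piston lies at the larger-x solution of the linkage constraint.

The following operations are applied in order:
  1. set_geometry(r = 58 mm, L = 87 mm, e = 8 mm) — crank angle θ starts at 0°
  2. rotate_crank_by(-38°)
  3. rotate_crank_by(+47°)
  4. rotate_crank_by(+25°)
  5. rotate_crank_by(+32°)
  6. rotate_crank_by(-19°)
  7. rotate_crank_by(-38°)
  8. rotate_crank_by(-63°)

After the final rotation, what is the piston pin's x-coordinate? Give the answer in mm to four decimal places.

set_geometry: r = 58 mm, L = 87 mm, e = 8 mm; θ ← 0°
rotate_crank_by(-38°): θ ← 0° -38° = -38°
rotate_crank_by(+47°): θ ← -38° +47° = 9°
rotate_crank_by(+25°): θ ← 9° +25° = 34°
rotate_crank_by(+32°): θ ← 34° +32° = 66°
rotate_crank_by(-19°): θ ← 66° -19° = 47°
rotate_crank_by(-38°): θ ← 47° -38° = 9°
rotate_crank_by(-63°): θ ← 9° -63° = -54°
crank pin P = (r cos θ, r sin θ) = (34.091545, -46.922986)
h = r sin θ − e = -46.922986 − 8 = -54.922986
x = r cos θ + √(L² − h²) = 34.091545 + √(7569.0 − 3016.5344) = 34.091545 + 67.471962 = 101.563507

101.5635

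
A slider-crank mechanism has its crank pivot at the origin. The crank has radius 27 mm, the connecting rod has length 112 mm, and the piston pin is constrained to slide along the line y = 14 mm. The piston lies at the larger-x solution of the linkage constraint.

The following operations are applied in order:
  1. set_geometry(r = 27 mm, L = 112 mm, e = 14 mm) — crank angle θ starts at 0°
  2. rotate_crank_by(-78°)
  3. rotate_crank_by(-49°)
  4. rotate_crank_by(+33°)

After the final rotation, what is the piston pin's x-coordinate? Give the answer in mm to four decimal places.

set_geometry: r = 27 mm, L = 112 mm, e = 14 mm; θ ← 0°
rotate_crank_by(-78°): θ ← 0° -78° = -78°
rotate_crank_by(-49°): θ ← -78° -49° = -127°
rotate_crank_by(+33°): θ ← -127° +33° = -94°
crank pin P = (r cos θ, r sin θ) = (-1.883425, -26.934229)
h = r sin θ − e = -26.934229 − 14 = -40.934229
x = r cos θ + √(L² − h²) = -1.883425 + √(12544.0 − 1675.6111) = -1.883425 + 104.251565 = 102.368141

102.3681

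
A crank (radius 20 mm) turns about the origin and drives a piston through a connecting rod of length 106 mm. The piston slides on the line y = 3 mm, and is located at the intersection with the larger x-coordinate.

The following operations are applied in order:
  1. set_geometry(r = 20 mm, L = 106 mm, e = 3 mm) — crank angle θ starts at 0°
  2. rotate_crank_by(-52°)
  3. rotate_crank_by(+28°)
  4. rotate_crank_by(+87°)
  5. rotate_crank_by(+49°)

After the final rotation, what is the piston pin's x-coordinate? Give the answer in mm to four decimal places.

97.3620

set_geometry: r = 20 mm, L = 106 mm, e = 3 mm; θ ← 0°
rotate_crank_by(-52°): θ ← 0° -52° = -52°
rotate_crank_by(+28°): θ ← -52° +28° = -24°
rotate_crank_by(+87°): θ ← -24° +87° = 63°
rotate_crank_by(+49°): θ ← 63° +49° = 112°
crank pin P = (r cos θ, r sin θ) = (-7.492132, 18.543677)
h = r sin θ − e = 18.543677 − 3 = 15.543677
x = r cos θ + √(L² − h²) = -7.492132 + √(11236.0 − 241.6059) = -7.492132 + 104.854156 = 97.362024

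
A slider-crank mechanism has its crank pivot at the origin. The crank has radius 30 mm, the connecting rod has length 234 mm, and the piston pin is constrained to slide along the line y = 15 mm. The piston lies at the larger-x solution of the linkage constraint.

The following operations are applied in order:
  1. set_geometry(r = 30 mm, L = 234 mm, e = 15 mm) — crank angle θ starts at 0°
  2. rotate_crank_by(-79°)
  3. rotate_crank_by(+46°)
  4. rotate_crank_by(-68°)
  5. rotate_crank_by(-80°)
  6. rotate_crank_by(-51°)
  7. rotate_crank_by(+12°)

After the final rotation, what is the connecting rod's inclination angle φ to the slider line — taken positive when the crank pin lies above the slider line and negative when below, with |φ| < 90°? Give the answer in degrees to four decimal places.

1.0489

set_geometry: r = 30 mm, L = 234 mm, e = 15 mm; θ ← 0°
rotate_crank_by(-79°): θ ← 0° -79° = -79°
rotate_crank_by(+46°): θ ← -79° +46° = -33°
rotate_crank_by(-68°): θ ← -33° -68° = -101°
rotate_crank_by(-80°): θ ← -101° -80° = -181°
rotate_crank_by(-51°): θ ← -181° -51° = -232°
rotate_crank_by(+12°): θ ← -232° +12° = -220°
crank pin P = (r cos θ, r sin θ) = (-22.981333, 19.283628)
h = r sin θ − e = 19.283628 − 15 = 4.283628
sin φ = h / L = 4.283628 / 234 = 0.01830610
φ = arcsin(0.01830610) = 1.048921°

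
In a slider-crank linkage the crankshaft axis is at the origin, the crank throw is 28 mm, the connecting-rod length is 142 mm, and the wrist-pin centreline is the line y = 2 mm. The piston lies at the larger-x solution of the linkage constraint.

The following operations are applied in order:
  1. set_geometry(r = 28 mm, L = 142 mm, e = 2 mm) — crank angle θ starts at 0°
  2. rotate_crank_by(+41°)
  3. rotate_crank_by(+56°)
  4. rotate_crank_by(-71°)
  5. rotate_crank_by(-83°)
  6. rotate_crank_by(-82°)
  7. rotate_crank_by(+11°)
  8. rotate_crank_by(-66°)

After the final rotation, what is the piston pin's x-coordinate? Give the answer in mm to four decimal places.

set_geometry: r = 28 mm, L = 142 mm, e = 2 mm; θ ← 0°
rotate_crank_by(+41°): θ ← 0° +41° = 41°
rotate_crank_by(+56°): θ ← 41° +56° = 97°
rotate_crank_by(-71°): θ ← 97° -71° = 26°
rotate_crank_by(-83°): θ ← 26° -83° = -57°
rotate_crank_by(-82°): θ ← -57° -82° = -139°
rotate_crank_by(+11°): θ ← -139° +11° = -128°
rotate_crank_by(-66°): θ ← -128° -66° = -194°
crank pin P = (r cos θ, r sin θ) = (-27.168280, 6.773813)
h = r sin θ − e = 6.773813 − 2 = 4.773813
x = r cos θ + √(L² − h²) = -27.168280 + √(20164.0 − 22.7893) = -27.168280 + 141.919733 = 114.751453

114.7515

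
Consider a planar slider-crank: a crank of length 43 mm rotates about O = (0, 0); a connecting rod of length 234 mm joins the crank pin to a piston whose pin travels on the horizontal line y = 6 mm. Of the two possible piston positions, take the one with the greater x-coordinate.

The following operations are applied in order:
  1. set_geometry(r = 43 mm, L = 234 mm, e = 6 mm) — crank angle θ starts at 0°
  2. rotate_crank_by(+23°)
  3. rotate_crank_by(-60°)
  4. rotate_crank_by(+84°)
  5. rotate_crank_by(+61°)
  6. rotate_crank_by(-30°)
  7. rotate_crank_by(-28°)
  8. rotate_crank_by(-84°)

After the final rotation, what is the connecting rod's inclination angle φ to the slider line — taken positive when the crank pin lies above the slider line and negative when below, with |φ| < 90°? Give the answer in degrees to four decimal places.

set_geometry: r = 43 mm, L = 234 mm, e = 6 mm; θ ← 0°
rotate_crank_by(+23°): θ ← 0° +23° = 23°
rotate_crank_by(-60°): θ ← 23° -60° = -37°
rotate_crank_by(+84°): θ ← -37° +84° = 47°
rotate_crank_by(+61°): θ ← 47° +61° = 108°
rotate_crank_by(-30°): θ ← 108° -30° = 78°
rotate_crank_by(-28°): θ ← 78° -28° = 50°
rotate_crank_by(-84°): θ ← 50° -84° = -34°
crank pin P = (r cos θ, r sin θ) = (35.648616, -24.045295)
h = r sin θ − e = -24.045295 − 6 = -30.045295
sin φ = h / L = -30.045295 / 234 = -0.12839870
φ = arcsin(-0.12839870) = -7.377069°

-7.3771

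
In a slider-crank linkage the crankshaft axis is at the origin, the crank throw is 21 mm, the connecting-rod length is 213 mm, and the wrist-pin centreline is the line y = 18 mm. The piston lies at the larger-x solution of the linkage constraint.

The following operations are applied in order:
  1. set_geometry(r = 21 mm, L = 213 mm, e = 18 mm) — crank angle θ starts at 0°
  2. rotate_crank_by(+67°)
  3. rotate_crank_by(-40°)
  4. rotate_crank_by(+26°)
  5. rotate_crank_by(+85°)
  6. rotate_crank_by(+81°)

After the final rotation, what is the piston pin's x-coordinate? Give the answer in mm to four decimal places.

set_geometry: r = 21 mm, L = 213 mm, e = 18 mm; θ ← 0°
rotate_crank_by(+67°): θ ← 0° +67° = 67°
rotate_crank_by(-40°): θ ← 67° -40° = 27°
rotate_crank_by(+26°): θ ← 27° +26° = 53°
rotate_crank_by(+85°): θ ← 53° +85° = 138°
rotate_crank_by(+81°): θ ← 138° +81° = 219°
crank pin P = (r cos θ, r sin θ) = (-16.320065, -13.215728)
h = r sin θ − e = -13.215728 − 18 = -31.215728
x = r cos θ + √(L² − h²) = -16.320065 + √(45369.0 − 974.4217) = -16.320065 + 210.700210 = 194.380144

194.3801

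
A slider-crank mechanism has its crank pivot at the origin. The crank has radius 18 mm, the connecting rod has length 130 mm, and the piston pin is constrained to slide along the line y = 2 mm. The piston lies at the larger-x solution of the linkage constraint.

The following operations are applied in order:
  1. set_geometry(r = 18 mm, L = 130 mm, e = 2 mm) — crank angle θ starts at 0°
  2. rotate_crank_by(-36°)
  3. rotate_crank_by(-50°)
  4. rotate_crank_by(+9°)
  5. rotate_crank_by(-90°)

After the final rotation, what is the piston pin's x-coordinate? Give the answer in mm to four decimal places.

112.3205

set_geometry: r = 18 mm, L = 130 mm, e = 2 mm; θ ← 0°
rotate_crank_by(-36°): θ ← 0° -36° = -36°
rotate_crank_by(-50°): θ ← -36° -50° = -86°
rotate_crank_by(+9°): θ ← -86° +9° = -77°
rotate_crank_by(-90°): θ ← -77° -90° = -167°
crank pin P = (r cos θ, r sin θ) = (-17.538661, -4.049119)
h = r sin θ − e = -4.049119 − 2 = -6.049119
x = r cos θ + √(L² − h²) = -17.538661 + √(16900.0 − 36.5918) = -17.538661 + 129.859186 = 112.320525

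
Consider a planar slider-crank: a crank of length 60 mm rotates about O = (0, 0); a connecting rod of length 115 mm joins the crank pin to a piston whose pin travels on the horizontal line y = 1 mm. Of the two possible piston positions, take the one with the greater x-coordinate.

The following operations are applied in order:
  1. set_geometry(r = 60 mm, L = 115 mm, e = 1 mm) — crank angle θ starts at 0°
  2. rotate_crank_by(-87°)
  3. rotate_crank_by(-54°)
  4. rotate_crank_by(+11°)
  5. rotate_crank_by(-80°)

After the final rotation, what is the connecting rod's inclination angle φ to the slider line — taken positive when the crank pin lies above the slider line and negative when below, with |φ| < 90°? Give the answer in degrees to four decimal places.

set_geometry: r = 60 mm, L = 115 mm, e = 1 mm; θ ← 0°
rotate_crank_by(-87°): θ ← 0° -87° = -87°
rotate_crank_by(-54°): θ ← -87° -54° = -141°
rotate_crank_by(+11°): θ ← -141° +11° = -130°
rotate_crank_by(-80°): θ ← -130° -80° = -210°
crank pin P = (r cos θ, r sin θ) = (-51.961524, 30.000000)
h = r sin θ − e = 30.000000 − 1 = 29.000000
sin φ = h / L = 29.000000 / 115 = 0.25217391
φ = arcsin(0.25217391) = 14.606191°

14.6062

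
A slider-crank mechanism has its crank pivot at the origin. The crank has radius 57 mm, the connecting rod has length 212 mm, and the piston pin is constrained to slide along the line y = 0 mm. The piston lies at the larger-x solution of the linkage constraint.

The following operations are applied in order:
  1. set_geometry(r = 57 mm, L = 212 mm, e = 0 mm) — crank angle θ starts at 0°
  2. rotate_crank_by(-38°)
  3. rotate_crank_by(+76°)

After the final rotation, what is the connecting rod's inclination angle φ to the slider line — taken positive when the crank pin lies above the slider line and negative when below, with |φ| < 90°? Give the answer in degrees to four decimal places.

9.5281

set_geometry: r = 57 mm, L = 212 mm, e = 0 mm; θ ← 0°
rotate_crank_by(-38°): θ ← 0° -38° = -38°
rotate_crank_by(+76°): θ ← -38° +76° = 38°
crank pin P = (r cos θ, r sin θ) = (44.916613, 35.092704)
h = r sin θ − e = 35.092704 − 0 = 35.092704
sin φ = h / L = 35.092704 / 212 = 0.16553162
φ = arcsin(0.16553162) = 9.528119°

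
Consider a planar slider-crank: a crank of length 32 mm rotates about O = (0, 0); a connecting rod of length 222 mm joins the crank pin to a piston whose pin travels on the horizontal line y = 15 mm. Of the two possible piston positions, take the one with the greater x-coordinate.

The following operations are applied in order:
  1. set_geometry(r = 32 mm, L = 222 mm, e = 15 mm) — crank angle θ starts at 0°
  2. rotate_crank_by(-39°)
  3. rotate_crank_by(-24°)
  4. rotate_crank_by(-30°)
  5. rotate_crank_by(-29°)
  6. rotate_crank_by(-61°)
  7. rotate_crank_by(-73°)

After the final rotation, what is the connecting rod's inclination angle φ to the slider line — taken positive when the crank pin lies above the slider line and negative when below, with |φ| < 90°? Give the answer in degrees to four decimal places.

4.1458

set_geometry: r = 32 mm, L = 222 mm, e = 15 mm; θ ← 0°
rotate_crank_by(-39°): θ ← 0° -39° = -39°
rotate_crank_by(-24°): θ ← -39° -24° = -63°
rotate_crank_by(-30°): θ ← -63° -30° = -93°
rotate_crank_by(-29°): θ ← -93° -29° = -122°
rotate_crank_by(-61°): θ ← -122° -61° = -183°
rotate_crank_by(-73°): θ ← -183° -73° = -256°
crank pin P = (r cos θ, r sin θ) = (-7.741501, 31.049463)
h = r sin θ − e = 31.049463 − 15 = 16.049463
sin φ = h / L = 16.049463 / 222 = 0.07229488
φ = arcsin(0.07229488) = 4.145808°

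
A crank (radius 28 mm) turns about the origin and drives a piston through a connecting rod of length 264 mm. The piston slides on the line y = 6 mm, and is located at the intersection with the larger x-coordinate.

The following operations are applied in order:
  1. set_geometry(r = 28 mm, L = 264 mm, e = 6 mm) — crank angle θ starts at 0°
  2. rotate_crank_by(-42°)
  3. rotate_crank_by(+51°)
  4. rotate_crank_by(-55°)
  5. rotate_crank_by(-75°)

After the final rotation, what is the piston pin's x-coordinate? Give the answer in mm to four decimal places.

set_geometry: r = 28 mm, L = 264 mm, e = 6 mm; θ ← 0°
rotate_crank_by(-42°): θ ← 0° -42° = -42°
rotate_crank_by(+51°): θ ← -42° +51° = 9°
rotate_crank_by(-55°): θ ← 9° -55° = -46°
rotate_crank_by(-75°): θ ← -46° -75° = -121°
crank pin P = (r cos θ, r sin θ) = (-14.421066, -24.000684)
h = r sin θ − e = -24.000684 − 6 = -30.000684
x = r cos θ + √(L² − h²) = -14.421066 + √(69696.0 − 900.0411) = -14.421066 + 262.289838 = 247.868772

247.8688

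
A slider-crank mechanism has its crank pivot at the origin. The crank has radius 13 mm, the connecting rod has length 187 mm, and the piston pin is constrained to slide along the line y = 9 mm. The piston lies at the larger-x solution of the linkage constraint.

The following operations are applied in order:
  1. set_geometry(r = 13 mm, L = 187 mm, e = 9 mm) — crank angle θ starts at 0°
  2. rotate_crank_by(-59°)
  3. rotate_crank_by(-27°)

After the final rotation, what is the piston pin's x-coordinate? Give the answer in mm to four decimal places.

set_geometry: r = 13 mm, L = 187 mm, e = 9 mm; θ ← 0°
rotate_crank_by(-59°): θ ← 0° -59° = -59°
rotate_crank_by(-27°): θ ← -59° -27° = -86°
crank pin P = (r cos θ, r sin θ) = (0.906834, -12.968333)
h = r sin θ − e = -12.968333 − 9 = -21.968333
x = r cos θ + √(L² − h²) = 0.906834 + √(34969.0 − 482.6076) = 0.906834 + 185.705122 = 186.611956

186.6120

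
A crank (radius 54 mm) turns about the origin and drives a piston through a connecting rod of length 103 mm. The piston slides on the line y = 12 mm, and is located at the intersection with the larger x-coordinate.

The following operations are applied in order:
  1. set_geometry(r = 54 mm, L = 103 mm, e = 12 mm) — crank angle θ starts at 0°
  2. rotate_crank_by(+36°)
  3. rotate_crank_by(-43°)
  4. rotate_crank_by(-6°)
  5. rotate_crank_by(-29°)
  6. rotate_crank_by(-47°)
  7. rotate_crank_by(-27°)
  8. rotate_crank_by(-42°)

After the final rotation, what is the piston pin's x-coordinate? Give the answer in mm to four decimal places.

47.7600

set_geometry: r = 54 mm, L = 103 mm, e = 12 mm; θ ← 0°
rotate_crank_by(+36°): θ ← 0° +36° = 36°
rotate_crank_by(-43°): θ ← 36° -43° = -7°
rotate_crank_by(-6°): θ ← -7° -6° = -13°
rotate_crank_by(-29°): θ ← -13° -29° = -42°
rotate_crank_by(-47°): θ ← -42° -47° = -89°
rotate_crank_by(-27°): θ ← -89° -27° = -116°
rotate_crank_by(-42°): θ ← -116° -42° = -158°
crank pin P = (r cos θ, r sin θ) = (-50.067928, -20.228756)
h = r sin θ − e = -20.228756 − 12 = -32.228756
x = r cos θ + √(L² − h²) = -50.067928 + √(10609.0 − 1038.6927) = -50.067928 + 97.827947 = 47.760019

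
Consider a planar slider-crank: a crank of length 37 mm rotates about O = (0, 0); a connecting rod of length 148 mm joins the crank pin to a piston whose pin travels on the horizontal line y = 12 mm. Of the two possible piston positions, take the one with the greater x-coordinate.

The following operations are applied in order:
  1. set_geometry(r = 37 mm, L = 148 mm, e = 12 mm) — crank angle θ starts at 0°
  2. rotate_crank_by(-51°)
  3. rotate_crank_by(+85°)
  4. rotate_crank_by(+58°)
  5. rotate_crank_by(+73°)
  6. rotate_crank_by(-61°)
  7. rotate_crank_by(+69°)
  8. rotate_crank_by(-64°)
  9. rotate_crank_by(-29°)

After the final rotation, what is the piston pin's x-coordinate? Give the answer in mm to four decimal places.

152.3934

set_geometry: r = 37 mm, L = 148 mm, e = 12 mm; θ ← 0°
rotate_crank_by(-51°): θ ← 0° -51° = -51°
rotate_crank_by(+85°): θ ← -51° +85° = 34°
rotate_crank_by(+58°): θ ← 34° +58° = 92°
rotate_crank_by(+73°): θ ← 92° +73° = 165°
rotate_crank_by(-61°): θ ← 165° -61° = 104°
rotate_crank_by(+69°): θ ← 104° +69° = 173°
rotate_crank_by(-64°): θ ← 173° -64° = 109°
rotate_crank_by(-29°): θ ← 109° -29° = 80°
crank pin P = (r cos θ, r sin θ) = (6.424983, 36.437887)
h = r sin θ − e = 36.437887 − 12 = 24.437887
x = r cos θ + √(L² − h²) = 6.424983 + √(21904.0 − 597.2103) = 6.424983 + 145.968454 = 152.393437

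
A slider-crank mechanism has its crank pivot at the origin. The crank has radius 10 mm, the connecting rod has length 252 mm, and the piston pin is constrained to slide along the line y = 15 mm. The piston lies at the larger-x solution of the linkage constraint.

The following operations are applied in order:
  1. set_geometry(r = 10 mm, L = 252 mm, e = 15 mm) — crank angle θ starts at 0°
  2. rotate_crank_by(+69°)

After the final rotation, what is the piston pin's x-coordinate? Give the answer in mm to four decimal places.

set_geometry: r = 10 mm, L = 252 mm, e = 15 mm; θ ← 0°
rotate_crank_by(+69°): θ ← 0° +69° = 69°
crank pin P = (r cos θ, r sin θ) = (3.583679, 9.335804)
h = r sin θ − e = 9.335804 − 15 = -5.664196
x = r cos θ + √(L² − h²) = 3.583679 + √(63504.0 − 32.0831) = 3.583679 + 251.936335 = 255.520014

255.5200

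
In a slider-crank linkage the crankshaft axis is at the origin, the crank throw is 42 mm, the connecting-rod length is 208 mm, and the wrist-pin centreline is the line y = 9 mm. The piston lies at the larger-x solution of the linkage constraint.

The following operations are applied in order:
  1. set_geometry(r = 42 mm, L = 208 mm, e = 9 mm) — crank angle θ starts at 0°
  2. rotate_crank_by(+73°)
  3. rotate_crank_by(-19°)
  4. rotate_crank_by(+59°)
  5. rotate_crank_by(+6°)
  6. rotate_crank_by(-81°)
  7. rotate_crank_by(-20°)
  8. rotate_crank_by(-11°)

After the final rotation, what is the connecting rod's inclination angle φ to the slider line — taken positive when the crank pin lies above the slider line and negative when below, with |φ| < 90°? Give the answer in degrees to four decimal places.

-1.0693

set_geometry: r = 42 mm, L = 208 mm, e = 9 mm; θ ← 0°
rotate_crank_by(+73°): θ ← 0° +73° = 73°
rotate_crank_by(-19°): θ ← 73° -19° = 54°
rotate_crank_by(+59°): θ ← 54° +59° = 113°
rotate_crank_by(+6°): θ ← 113° +6° = 119°
rotate_crank_by(-81°): θ ← 119° -81° = 38°
rotate_crank_by(-20°): θ ← 38° -20° = 18°
rotate_crank_by(-11°): θ ← 18° -11° = 7°
crank pin P = (r cos θ, r sin θ) = (41.686938, 5.118512)
h = r sin θ − e = 5.118512 − 9 = -3.881488
sin φ = h / L = -3.881488 / 208 = -0.01866100
φ = arcsin(-0.01866100) = -1.069258°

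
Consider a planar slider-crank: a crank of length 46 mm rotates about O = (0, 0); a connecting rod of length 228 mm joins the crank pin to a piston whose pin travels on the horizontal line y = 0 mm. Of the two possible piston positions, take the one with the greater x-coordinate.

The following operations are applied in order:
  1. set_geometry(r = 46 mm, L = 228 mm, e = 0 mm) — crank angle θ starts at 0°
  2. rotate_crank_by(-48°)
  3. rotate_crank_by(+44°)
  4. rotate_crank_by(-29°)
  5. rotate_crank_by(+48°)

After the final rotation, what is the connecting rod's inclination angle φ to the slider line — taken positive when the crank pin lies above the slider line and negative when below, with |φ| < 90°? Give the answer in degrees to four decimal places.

2.9932

set_geometry: r = 46 mm, L = 228 mm, e = 0 mm; θ ← 0°
rotate_crank_by(-48°): θ ← 0° -48° = -48°
rotate_crank_by(+44°): θ ← -48° +44° = -4°
rotate_crank_by(-29°): θ ← -4° -29° = -33°
rotate_crank_by(+48°): θ ← -33° +48° = 15°
crank pin P = (r cos θ, r sin θ) = (44.432588, 11.905676)
h = r sin θ − e = 11.905676 − 0 = 11.905676
sin φ = h / L = 11.905676 / 228 = 0.05221788
φ = arcsin(0.05221788) = 2.993225°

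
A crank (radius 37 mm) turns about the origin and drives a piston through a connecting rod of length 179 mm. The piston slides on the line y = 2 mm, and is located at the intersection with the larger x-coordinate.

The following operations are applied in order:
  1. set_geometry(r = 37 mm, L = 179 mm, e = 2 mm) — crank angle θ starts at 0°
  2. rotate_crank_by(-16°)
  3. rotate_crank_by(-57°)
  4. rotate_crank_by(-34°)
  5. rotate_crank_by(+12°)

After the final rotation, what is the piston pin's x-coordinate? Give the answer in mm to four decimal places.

set_geometry: r = 37 mm, L = 179 mm, e = 2 mm; θ ← 0°
rotate_crank_by(-16°): θ ← 0° -16° = -16°
rotate_crank_by(-57°): θ ← -16° -57° = -73°
rotate_crank_by(-34°): θ ← -73° -34° = -107°
rotate_crank_by(+12°): θ ← -107° +12° = -95°
crank pin P = (r cos θ, r sin θ) = (-3.224762, -36.859204)
h = r sin θ − e = -36.859204 − 2 = -38.859204
x = r cos θ + √(L² − h²) = -3.224762 + √(32041.0 − 1510.0377) = -3.224762 + 174.731114 = 171.506352

171.5064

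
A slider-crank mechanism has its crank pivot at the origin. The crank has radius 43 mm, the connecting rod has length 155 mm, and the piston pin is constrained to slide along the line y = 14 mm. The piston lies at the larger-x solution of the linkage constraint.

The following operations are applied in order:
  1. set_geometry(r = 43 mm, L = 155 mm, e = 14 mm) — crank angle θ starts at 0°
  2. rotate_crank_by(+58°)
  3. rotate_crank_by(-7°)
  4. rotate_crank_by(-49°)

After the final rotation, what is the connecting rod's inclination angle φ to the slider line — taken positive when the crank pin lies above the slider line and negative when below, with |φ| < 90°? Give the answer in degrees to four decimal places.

set_geometry: r = 43 mm, L = 155 mm, e = 14 mm; θ ← 0°
rotate_crank_by(+58°): θ ← 0° +58° = 58°
rotate_crank_by(-7°): θ ← 58° -7° = 51°
rotate_crank_by(-49°): θ ← 51° -49° = 2°
crank pin P = (r cos θ, r sin θ) = (42.973806, 1.500678)
h = r sin θ − e = 1.500678 − 14 = -12.499322
sin φ = h / L = -12.499322 / 155 = -0.08064078
φ = arcsin(-0.08064078) = -4.625399°

-4.6254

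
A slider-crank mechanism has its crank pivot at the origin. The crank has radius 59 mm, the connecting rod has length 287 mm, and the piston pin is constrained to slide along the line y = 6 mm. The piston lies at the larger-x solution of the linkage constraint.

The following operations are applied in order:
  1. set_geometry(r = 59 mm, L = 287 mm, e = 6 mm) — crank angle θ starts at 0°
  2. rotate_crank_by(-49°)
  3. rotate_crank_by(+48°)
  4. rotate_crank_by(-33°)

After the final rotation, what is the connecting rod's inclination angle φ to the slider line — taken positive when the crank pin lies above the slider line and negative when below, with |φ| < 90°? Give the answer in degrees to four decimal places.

set_geometry: r = 59 mm, L = 287 mm, e = 6 mm; θ ← 0°
rotate_crank_by(-49°): θ ← 0° -49° = -49°
rotate_crank_by(+48°): θ ← -49° +48° = -1°
rotate_crank_by(-33°): θ ← -1° -33° = -34°
crank pin P = (r cos θ, r sin θ) = (48.913217, -32.992381)
h = r sin θ − e = -32.992381 − 6 = -38.992381
sin φ = h / L = -38.992381 / 287 = -0.13586196
φ = arcsin(-0.13586196) = -7.808466°

-7.8085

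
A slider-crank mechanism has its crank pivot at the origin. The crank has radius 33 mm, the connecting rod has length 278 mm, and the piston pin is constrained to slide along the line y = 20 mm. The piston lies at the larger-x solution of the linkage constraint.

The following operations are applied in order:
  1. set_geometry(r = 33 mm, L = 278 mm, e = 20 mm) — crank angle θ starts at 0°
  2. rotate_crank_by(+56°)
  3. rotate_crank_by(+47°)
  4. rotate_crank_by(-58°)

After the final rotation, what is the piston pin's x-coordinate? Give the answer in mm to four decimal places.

301.3145

set_geometry: r = 33 mm, L = 278 mm, e = 20 mm; θ ← 0°
rotate_crank_by(+56°): θ ← 0° +56° = 56°
rotate_crank_by(+47°): θ ← 56° +47° = 103°
rotate_crank_by(-58°): θ ← 103° -58° = 45°
crank pin P = (r cos θ, r sin θ) = (23.334524, 23.334524)
h = r sin θ − e = 23.334524 − 20 = 3.334524
x = r cos θ + √(L² − h²) = 23.334524 + √(77284.0 − 11.1190) = 23.334524 + 277.980001 = 301.314525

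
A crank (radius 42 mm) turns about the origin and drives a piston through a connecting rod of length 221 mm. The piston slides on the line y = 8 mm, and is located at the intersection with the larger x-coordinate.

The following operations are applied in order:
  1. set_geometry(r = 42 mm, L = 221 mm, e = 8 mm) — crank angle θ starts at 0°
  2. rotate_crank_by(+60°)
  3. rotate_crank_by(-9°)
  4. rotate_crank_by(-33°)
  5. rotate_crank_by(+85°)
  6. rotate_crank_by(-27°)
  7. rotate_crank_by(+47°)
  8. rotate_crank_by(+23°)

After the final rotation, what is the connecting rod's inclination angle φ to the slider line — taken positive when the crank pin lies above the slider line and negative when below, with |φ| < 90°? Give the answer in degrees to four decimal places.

set_geometry: r = 42 mm, L = 221 mm, e = 8 mm; θ ← 0°
rotate_crank_by(+60°): θ ← 0° +60° = 60°
rotate_crank_by(-9°): θ ← 60° -9° = 51°
rotate_crank_by(-33°): θ ← 51° -33° = 18°
rotate_crank_by(+85°): θ ← 18° +85° = 103°
rotate_crank_by(-27°): θ ← 103° -27° = 76°
rotate_crank_by(+47°): θ ← 76° +47° = 123°
rotate_crank_by(+23°): θ ← 123° +23° = 146°
crank pin P = (r cos θ, r sin θ) = (-34.819578, 23.486102)
h = r sin θ − e = 23.486102 − 8 = 15.486102
sin φ = h / L = 15.486102 / 221 = 0.07007286
φ = arcsin(0.07007286) = 4.018172°

4.0182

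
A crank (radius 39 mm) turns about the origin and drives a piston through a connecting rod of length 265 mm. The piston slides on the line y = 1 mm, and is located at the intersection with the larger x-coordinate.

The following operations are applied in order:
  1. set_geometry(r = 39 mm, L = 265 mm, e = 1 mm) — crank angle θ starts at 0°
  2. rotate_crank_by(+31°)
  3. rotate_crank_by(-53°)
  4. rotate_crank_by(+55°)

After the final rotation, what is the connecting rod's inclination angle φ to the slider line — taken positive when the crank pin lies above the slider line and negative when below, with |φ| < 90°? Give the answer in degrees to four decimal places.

set_geometry: r = 39 mm, L = 265 mm, e = 1 mm; θ ← 0°
rotate_crank_by(+31°): θ ← 0° +31° = 31°
rotate_crank_by(-53°): θ ← 31° -53° = -22°
rotate_crank_by(+55°): θ ← -22° +55° = 33°
crank pin P = (r cos θ, r sin θ) = (32.708152, 21.240922)
h = r sin θ − e = 21.240922 − 1 = 20.240922
sin φ = h / L = 20.240922 / 265 = 0.07638084
φ = arcsin(0.07638084) = 4.380566°

4.3806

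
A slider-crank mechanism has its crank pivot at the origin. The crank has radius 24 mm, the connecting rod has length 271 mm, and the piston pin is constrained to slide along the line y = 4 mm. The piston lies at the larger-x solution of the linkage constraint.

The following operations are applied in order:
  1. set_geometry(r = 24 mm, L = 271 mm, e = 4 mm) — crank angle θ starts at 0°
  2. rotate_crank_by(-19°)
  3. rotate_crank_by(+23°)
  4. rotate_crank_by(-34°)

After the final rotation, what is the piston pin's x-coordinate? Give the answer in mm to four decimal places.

set_geometry: r = 24 mm, L = 271 mm, e = 4 mm; θ ← 0°
rotate_crank_by(-19°): θ ← 0° -19° = -19°
rotate_crank_by(+23°): θ ← -19° +23° = 4°
rotate_crank_by(-34°): θ ← 4° -34° = -30°
crank pin P = (r cos θ, r sin θ) = (20.784610, -12.000000)
h = r sin θ − e = -12.000000 − 4 = -16.000000
x = r cos θ + √(L² − h²) = 20.784610 + √(73441.0 − 256.0000) = 20.784610 + 270.527263 = 291.311873

291.3119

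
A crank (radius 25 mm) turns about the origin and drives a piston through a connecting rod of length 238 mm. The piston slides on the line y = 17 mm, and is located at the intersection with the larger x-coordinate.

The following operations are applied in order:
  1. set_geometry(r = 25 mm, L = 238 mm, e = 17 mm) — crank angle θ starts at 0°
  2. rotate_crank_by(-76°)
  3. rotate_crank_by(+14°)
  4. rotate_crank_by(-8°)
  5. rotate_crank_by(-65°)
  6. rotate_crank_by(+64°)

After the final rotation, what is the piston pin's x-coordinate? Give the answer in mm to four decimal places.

242.6441

set_geometry: r = 25 mm, L = 238 mm, e = 17 mm; θ ← 0°
rotate_crank_by(-76°): θ ← 0° -76° = -76°
rotate_crank_by(+14°): θ ← -76° +14° = -62°
rotate_crank_by(-8°): θ ← -62° -8° = -70°
rotate_crank_by(-65°): θ ← -70° -65° = -135°
rotate_crank_by(+64°): θ ← -135° +64° = -71°
crank pin P = (r cos θ, r sin θ) = (8.139204, -23.637964)
h = r sin θ − e = -23.637964 − 17 = -40.637964
x = r cos θ + √(L² − h²) = 8.139204 + √(56644.0 − 1651.4441) = 8.139204 + 234.504916 = 242.644120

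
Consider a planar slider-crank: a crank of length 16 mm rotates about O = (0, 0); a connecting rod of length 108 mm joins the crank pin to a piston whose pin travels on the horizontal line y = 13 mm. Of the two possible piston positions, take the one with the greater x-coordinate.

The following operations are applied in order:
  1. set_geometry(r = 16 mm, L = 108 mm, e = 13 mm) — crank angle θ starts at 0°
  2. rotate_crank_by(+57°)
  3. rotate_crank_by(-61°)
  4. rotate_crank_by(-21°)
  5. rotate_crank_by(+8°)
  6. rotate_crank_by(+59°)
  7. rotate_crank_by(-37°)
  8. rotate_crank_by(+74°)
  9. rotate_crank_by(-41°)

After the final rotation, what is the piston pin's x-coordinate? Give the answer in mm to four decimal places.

set_geometry: r = 16 mm, L = 108 mm, e = 13 mm; θ ← 0°
rotate_crank_by(+57°): θ ← 0° +57° = 57°
rotate_crank_by(-61°): θ ← 57° -61° = -4°
rotate_crank_by(-21°): θ ← -4° -21° = -25°
rotate_crank_by(+8°): θ ← -25° +8° = -17°
rotate_crank_by(+59°): θ ← -17° +59° = 42°
rotate_crank_by(-37°): θ ← 42° -37° = 5°
rotate_crank_by(+74°): θ ← 5° +74° = 79°
rotate_crank_by(-41°): θ ← 79° -41° = 38°
crank pin P = (r cos θ, r sin θ) = (12.608172, 9.850584)
h = r sin θ − e = 9.850584 − 13 = -3.149416
x = r cos θ + √(L² − h²) = 12.608172 + √(11664.0 − 9.9188) = 12.608172 + 107.954070 = 120.562242

120.5622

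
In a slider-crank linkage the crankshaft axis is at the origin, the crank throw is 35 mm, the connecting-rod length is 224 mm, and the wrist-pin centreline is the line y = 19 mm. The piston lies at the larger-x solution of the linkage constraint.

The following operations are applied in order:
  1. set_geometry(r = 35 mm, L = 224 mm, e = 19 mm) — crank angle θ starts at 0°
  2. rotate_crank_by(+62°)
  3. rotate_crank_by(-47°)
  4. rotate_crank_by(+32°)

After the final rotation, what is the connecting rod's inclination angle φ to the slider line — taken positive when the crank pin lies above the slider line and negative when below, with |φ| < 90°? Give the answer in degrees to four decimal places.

1.6878

set_geometry: r = 35 mm, L = 224 mm, e = 19 mm; θ ← 0°
rotate_crank_by(+62°): θ ← 0° +62° = 62°
rotate_crank_by(-47°): θ ← 62° -47° = 15°
rotate_crank_by(+32°): θ ← 15° +32° = 47°
crank pin P = (r cos θ, r sin θ) = (23.869943, 25.597380)
h = r sin θ − e = 25.597380 − 19 = 6.597380
sin φ = h / L = 6.597380 / 224 = 0.02945259
φ = arcsin(0.02945259) = 1.687753°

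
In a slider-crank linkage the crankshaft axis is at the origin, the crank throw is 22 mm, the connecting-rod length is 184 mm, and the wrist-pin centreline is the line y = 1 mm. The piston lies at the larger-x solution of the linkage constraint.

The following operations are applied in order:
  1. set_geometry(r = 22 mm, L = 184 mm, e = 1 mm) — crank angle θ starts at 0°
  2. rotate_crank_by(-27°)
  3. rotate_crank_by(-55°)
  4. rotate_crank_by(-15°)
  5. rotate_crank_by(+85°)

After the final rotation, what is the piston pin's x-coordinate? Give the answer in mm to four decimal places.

set_geometry: r = 22 mm, L = 184 mm, e = 1 mm; θ ← 0°
rotate_crank_by(-27°): θ ← 0° -27° = -27°
rotate_crank_by(-55°): θ ← -27° -55° = -82°
rotate_crank_by(-15°): θ ← -82° -15° = -97°
rotate_crank_by(+85°): θ ← -97° +85° = -12°
crank pin P = (r cos θ, r sin θ) = (21.519247, -4.574057)
h = r sin θ − e = -4.574057 − 1 = -5.574057
x = r cos θ + √(L² − h²) = 21.519247 + √(33856.0 − 31.0701) = 21.519247 + 183.915551 = 205.434798

205.4348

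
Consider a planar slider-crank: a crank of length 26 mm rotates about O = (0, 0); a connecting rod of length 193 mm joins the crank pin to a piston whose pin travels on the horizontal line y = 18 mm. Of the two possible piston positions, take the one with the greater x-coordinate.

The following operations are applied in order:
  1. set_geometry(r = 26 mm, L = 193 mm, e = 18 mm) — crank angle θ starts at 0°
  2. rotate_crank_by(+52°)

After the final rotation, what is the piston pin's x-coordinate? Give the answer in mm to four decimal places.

208.9912

set_geometry: r = 26 mm, L = 193 mm, e = 18 mm; θ ← 0°
rotate_crank_by(+52°): θ ← 0° +52° = 52°
crank pin P = (r cos θ, r sin θ) = (16.007198, 20.488280)
h = r sin θ − e = 20.488280 − 18 = 2.488280
x = r cos θ + √(L² − h²) = 16.007198 + √(37249.0 − 6.1915) = 16.007198 + 192.983959 = 208.991157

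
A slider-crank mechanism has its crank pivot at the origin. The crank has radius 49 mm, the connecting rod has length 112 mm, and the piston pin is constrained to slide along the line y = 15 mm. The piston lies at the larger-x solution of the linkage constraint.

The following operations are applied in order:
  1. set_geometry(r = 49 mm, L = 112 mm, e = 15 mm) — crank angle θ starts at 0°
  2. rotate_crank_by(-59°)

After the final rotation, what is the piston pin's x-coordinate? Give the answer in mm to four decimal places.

121.6467

set_geometry: r = 49 mm, L = 112 mm, e = 15 mm; θ ← 0°
rotate_crank_by(-59°): θ ← 0° -59° = -59°
crank pin P = (r cos θ, r sin θ) = (25.236866, -42.001198)
h = r sin θ − e = -42.001198 − 15 = -57.001198
x = r cos θ + √(L² − h²) = 25.236866 + √(12544.0 − 3249.1365) = 25.236866 + 96.409872 = 121.646738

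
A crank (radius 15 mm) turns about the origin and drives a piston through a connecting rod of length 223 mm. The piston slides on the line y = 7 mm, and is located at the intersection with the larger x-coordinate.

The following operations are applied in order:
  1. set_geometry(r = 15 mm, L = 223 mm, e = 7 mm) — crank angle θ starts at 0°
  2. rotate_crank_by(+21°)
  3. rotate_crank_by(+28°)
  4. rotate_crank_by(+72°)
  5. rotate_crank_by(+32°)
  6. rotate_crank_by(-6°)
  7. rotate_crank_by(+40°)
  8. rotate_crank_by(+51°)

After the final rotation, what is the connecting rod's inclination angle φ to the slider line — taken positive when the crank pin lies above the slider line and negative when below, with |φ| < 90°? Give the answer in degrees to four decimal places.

-5.0735

set_geometry: r = 15 mm, L = 223 mm, e = 7 mm; θ ← 0°
rotate_crank_by(+21°): θ ← 0° +21° = 21°
rotate_crank_by(+28°): θ ← 21° +28° = 49°
rotate_crank_by(+72°): θ ← 49° +72° = 121°
rotate_crank_by(+32°): θ ← 121° +32° = 153°
rotate_crank_by(-6°): θ ← 153° -6° = 147°
rotate_crank_by(+40°): θ ← 147° +40° = 187°
rotate_crank_by(+51°): θ ← 187° +51° = 238°
crank pin P = (r cos θ, r sin θ) = (-7.948789, -12.720721)
h = r sin θ − e = -12.720721 − 7 = -19.720721
sin φ = h / L = -19.720721 / 223 = -0.08843373
φ = arcsin(-0.08843373) = -5.073507°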